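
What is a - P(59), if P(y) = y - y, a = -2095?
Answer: -2095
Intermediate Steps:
P(y) = 0
a - P(59) = -2095 - 1*0 = -2095 + 0 = -2095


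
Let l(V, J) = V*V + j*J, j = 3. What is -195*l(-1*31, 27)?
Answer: -203190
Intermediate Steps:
l(V, J) = V² + 3*J (l(V, J) = V*V + 3*J = V² + 3*J)
-195*l(-1*31, 27) = -195*((-1*31)² + 3*27) = -195*((-31)² + 81) = -195*(961 + 81) = -195*1042 = -203190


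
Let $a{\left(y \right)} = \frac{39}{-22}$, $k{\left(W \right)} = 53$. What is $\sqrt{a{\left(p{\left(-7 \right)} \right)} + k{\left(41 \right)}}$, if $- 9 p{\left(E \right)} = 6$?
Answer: $\frac{7 \sqrt{506}}{22} \approx 7.1573$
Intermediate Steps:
$p{\left(E \right)} = - \frac{2}{3}$ ($p{\left(E \right)} = \left(- \frac{1}{9}\right) 6 = - \frac{2}{3}$)
$a{\left(y \right)} = - \frac{39}{22}$ ($a{\left(y \right)} = 39 \left(- \frac{1}{22}\right) = - \frac{39}{22}$)
$\sqrt{a{\left(p{\left(-7 \right)} \right)} + k{\left(41 \right)}} = \sqrt{- \frac{39}{22} + 53} = \sqrt{\frac{1127}{22}} = \frac{7 \sqrt{506}}{22}$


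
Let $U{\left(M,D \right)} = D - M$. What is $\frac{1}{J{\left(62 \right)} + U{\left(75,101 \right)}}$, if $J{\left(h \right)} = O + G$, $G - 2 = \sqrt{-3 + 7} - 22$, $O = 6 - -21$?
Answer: $\frac{1}{35} \approx 0.028571$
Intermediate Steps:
$O = 27$ ($O = 6 + 21 = 27$)
$G = -18$ ($G = 2 + \left(\sqrt{-3 + 7} - 22\right) = 2 - \left(22 - \sqrt{4}\right) = 2 + \left(2 - 22\right) = 2 - 20 = -18$)
$J{\left(h \right)} = 9$ ($J{\left(h \right)} = 27 - 18 = 9$)
$\frac{1}{J{\left(62 \right)} + U{\left(75,101 \right)}} = \frac{1}{9 + \left(101 - 75\right)} = \frac{1}{9 + 26} = \frac{1}{35}$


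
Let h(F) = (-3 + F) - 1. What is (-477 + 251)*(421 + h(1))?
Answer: -94468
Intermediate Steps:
h(F) = -4 + F
(-477 + 251)*(421 + h(1)) = (-477 + 251)*(421 + (-4 + 1)) = -226*(421 - 3) = -226*418 = -94468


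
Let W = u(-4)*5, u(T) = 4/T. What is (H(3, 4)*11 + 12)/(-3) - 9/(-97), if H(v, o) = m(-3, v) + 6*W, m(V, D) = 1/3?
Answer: 91552/873 ≈ 104.87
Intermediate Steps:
m(V, D) = ⅓
W = -5 (W = (4/(-4))*5 = (4*(-¼))*5 = -1*5 = -5)
H(v, o) = -89/3 (H(v, o) = ⅓ + 6*(-5) = ⅓ - 30 = -89/3)
(H(3, 4)*11 + 12)/(-3) - 9/(-97) = (-89/3*11 + 12)/(-3) - 9/(-97) = (-979/3 + 12)*(-⅓) - 9*(-1/97) = -943/3*(-⅓) + 9/97 = 943/9 + 9/97 = 91552/873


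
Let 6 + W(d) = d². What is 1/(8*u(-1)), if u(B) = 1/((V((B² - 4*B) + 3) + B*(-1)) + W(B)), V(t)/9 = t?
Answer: 17/2 ≈ 8.5000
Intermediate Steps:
W(d) = -6 + d²
V(t) = 9*t
u(B) = 1/(21 - 37*B + 10*B²) (u(B) = 1/((9*((B² - 4*B) + 3) + B*(-1)) + (-6 + B²)) = 1/((9*(3 + B² - 4*B) - B) + (-6 + B²)) = 1/(((27 - 36*B + 9*B²) - B) + (-6 + B²)) = 1/((27 - 37*B + 9*B²) + (-6 + B²)) = 1/(21 - 37*B + 10*B²))
1/(8*u(-1)) = 1/(8/(21 - 37*(-1) + 10*(-1)²)) = 1/(8/(21 + 37 + 10*1)) = 1/(8/(21 + 37 + 10)) = 1/(8/68) = 1/(8*(1/68)) = 1/(2/17) = 17/2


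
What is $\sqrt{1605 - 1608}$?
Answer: $i \sqrt{3} \approx 1.732 i$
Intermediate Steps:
$\sqrt{1605 - 1608} = \sqrt{-3} = i \sqrt{3}$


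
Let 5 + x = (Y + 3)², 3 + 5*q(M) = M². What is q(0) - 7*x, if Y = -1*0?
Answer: -143/5 ≈ -28.600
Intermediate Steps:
q(M) = -⅗ + M²/5
Y = 0
x = 4 (x = -5 + (0 + 3)² = -5 + 3² = -5 + 9 = 4)
q(0) - 7*x = (-⅗ + (⅕)*0²) - 7*4 = (-⅗ + (⅕)*0) - 28 = (-⅗ + 0) - 28 = -⅗ - 28 = -143/5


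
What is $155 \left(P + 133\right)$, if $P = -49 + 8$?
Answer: $14260$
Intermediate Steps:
$P = -41$
$155 \left(P + 133\right) = 155 \left(-41 + 133\right) = 155 \cdot 92 = 14260$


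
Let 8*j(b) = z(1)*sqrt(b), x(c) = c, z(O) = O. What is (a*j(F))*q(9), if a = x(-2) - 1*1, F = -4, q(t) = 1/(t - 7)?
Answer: -3*I/8 ≈ -0.375*I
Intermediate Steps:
q(t) = 1/(-7 + t)
j(b) = sqrt(b)/8 (j(b) = (1*sqrt(b))/8 = sqrt(b)/8)
a = -3 (a = -2 - 1*1 = -2 - 1 = -3)
(a*j(F))*q(9) = (-3*sqrt(-4)/8)/(-7 + 9) = -3*2*I/8/2 = -3*I/4*(1/2) = -3*I/8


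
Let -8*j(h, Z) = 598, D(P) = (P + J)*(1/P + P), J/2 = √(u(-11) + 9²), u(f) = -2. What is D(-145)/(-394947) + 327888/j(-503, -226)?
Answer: -22521731066/5134311 + 42052*√79/57267315 ≈ -4386.5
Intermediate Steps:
J = 2*√79 (J = 2*√(-2 + 9²) = 2*√(-2 + 81) = 2*√79 ≈ 17.776)
D(P) = (P + 1/P)*(P + 2*√79) (D(P) = (P + 2*√79)*(1/P + P) = (P + 2*√79)*(P + 1/P) = (P + 1/P)*(P + 2*√79))
j(h, Z) = -299/4 (j(h, Z) = -⅛*598 = -299/4)
D(-145)/(-394947) + 327888/j(-503, -226) = (1 + (-145)² + 2*(-145)*√79 + 2*√79/(-145))/(-394947) + 327888/(-299/4) = (1 + 21025 - 290*√79 + 2*√79*(-1/145))*(-1/394947) + 327888*(-4/299) = (1 + 21025 - 290*√79 - 2*√79/145)*(-1/394947) - 57024/13 = (21026 - 42052*√79/145)*(-1/394947) - 57024/13 = (-21026/394947 + 42052*√79/57267315) - 57024/13 = -22521731066/5134311 + 42052*√79/57267315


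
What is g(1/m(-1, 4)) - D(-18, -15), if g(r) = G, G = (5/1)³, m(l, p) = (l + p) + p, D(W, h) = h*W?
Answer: -145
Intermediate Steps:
D(W, h) = W*h
m(l, p) = l + 2*p
G = 125 (G = (5*1)³ = 5³ = 125)
g(r) = 125
g(1/m(-1, 4)) - D(-18, -15) = 125 - (-18)*(-15) = 125 - 1*270 = 125 - 270 = -145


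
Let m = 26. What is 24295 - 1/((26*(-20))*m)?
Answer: 328468401/13520 ≈ 24295.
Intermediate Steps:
24295 - 1/((26*(-20))*m) = 24295 - 1/((26*(-20))*26) = 24295 - 1/((-520*26)) = 24295 - 1/(-13520) = 24295 - 1*(-1/13520) = 24295 + 1/13520 = 328468401/13520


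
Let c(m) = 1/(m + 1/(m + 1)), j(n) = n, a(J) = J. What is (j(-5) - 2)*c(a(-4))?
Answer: 21/13 ≈ 1.6154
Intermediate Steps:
c(m) = 1/(m + 1/(1 + m))
(j(-5) - 2)*c(a(-4)) = (-5 - 2)*((1 - 4)/(1 - 4 + (-4)**2)) = -7*(-3)/(1 - 4 + 16) = -7*(-3)/13 = -7*(-3/13) = 21/13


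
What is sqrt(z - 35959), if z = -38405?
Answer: 2*I*sqrt(18591) ≈ 272.7*I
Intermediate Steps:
sqrt(z - 35959) = sqrt(-38405 - 35959) = sqrt(-74364) = 2*I*sqrt(18591)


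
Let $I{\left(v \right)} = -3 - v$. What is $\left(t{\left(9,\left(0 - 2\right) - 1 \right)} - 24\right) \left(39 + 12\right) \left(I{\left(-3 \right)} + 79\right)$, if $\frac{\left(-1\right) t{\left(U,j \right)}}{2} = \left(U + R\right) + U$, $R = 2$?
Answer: $-257856$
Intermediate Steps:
$t{\left(U,j \right)} = -4 - 4 U$ ($t{\left(U,j \right)} = - 2 \left(\left(U + 2\right) + U\right) = - 2 \left(\left(2 + U\right) + U\right) = - 2 \left(2 + 2 U\right) = -4 - 4 U$)
$\left(t{\left(9,\left(0 - 2\right) - 1 \right)} - 24\right) \left(39 + 12\right) \left(I{\left(-3 \right)} + 79\right) = \left(\left(-4 - 36\right) - 24\right) \left(39 + 12\right) \left(\left(-3 - -3\right) + 79\right) = \left(\left(-4 - 36\right) - 24\right) 51 \left(\left(-3 + 3\right) + 79\right) = \left(-40 - 24\right) 51 \left(0 + 79\right) = - 64 \cdot 51 \cdot 79 = \left(-64\right) 4029 = -257856$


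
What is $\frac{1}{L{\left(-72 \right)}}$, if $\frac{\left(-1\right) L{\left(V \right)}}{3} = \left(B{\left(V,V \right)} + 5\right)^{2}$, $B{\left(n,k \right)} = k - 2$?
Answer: $- \frac{1}{14283} \approx -7.0013 \cdot 10^{-5}$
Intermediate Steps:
$B{\left(n,k \right)} = -2 + k$
$L{\left(V \right)} = - 3 \left(3 + V\right)^{2}$ ($L{\left(V \right)} = - 3 \left(\left(-2 + V\right) + 5\right)^{2} = - 3 \left(3 + V\right)^{2}$)
$\frac{1}{L{\left(-72 \right)}} = \frac{1}{\left(-3\right) \left(3 - 72\right)^{2}} = \frac{1}{\left(-3\right) \left(-69\right)^{2}} = \frac{1}{\left(-3\right) 4761} = \frac{1}{-14283} = - \frac{1}{14283}$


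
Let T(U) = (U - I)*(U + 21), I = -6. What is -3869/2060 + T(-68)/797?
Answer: 2919247/1641820 ≈ 1.7781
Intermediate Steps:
T(U) = (6 + U)*(21 + U) (T(U) = (U - 1*(-6))*(U + 21) = (U + 6)*(21 + U) = (6 + U)*(21 + U))
-3869/2060 + T(-68)/797 = -3869/2060 + (126 + (-68)² + 27*(-68))/797 = -3869*1/2060 + (126 + 4624 - 1836)*(1/797) = -3869/2060 + 2914*(1/797) = -3869/2060 + 2914/797 = 2919247/1641820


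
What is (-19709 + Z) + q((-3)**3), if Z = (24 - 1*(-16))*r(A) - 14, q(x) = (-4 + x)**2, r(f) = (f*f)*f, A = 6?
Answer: -10122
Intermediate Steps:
r(f) = f**3 (r(f) = f**2*f = f**3)
Z = 8626 (Z = (24 - 1*(-16))*6**3 - 14 = (24 + 16)*216 - 14 = 40*216 - 14 = 8640 - 14 = 8626)
(-19709 + Z) + q((-3)**3) = (-19709 + 8626) + (-4 + (-3)**3)**2 = -11083 + (-4 - 27)**2 = -11083 + (-31)**2 = -11083 + 961 = -10122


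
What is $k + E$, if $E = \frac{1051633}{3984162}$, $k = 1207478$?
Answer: $\frac{4810789015069}{3984162} \approx 1.2075 \cdot 10^{6}$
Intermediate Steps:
$E = \frac{1051633}{3984162}$ ($E = 1051633 \cdot \frac{1}{3984162} = \frac{1051633}{3984162} \approx 0.26395$)
$k + E = 1207478 + \frac{1051633}{3984162} = \frac{4810789015069}{3984162}$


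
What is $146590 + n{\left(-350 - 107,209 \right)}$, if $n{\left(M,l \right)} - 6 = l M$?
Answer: $51083$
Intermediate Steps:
$n{\left(M,l \right)} = 6 + M l$ ($n{\left(M,l \right)} = 6 + l M = 6 + M l$)
$146590 + n{\left(-350 - 107,209 \right)} = 146590 + \left(6 + \left(-350 - 107\right) 209\right) = 146590 + \left(6 - 95513\right) = 146590 - 95507 = 51083$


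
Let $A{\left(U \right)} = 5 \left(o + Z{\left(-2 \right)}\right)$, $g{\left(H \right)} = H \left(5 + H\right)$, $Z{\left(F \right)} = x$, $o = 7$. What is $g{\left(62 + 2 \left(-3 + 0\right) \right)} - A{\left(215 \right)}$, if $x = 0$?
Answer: $3381$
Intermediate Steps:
$Z{\left(F \right)} = 0$
$A{\left(U \right)} = 35$ ($A{\left(U \right)} = 5 \left(7 + 0\right) = 5 \cdot 7 = 35$)
$g{\left(62 + 2 \left(-3 + 0\right) \right)} - A{\left(215 \right)} = \left(62 + 2 \left(-3 + 0\right)\right) \left(5 + \left(62 + 2 \left(-3 + 0\right)\right)\right) - 35 = \left(62 + 2 \left(-3\right)\right) \left(5 + \left(62 + 2 \left(-3\right)\right)\right) - 35 = \left(62 - 6\right) \left(5 + \left(62 - 6\right)\right) - 35 = 56 \left(5 + 56\right) - 35 = 56 \cdot 61 - 35 = 3416 - 35 = 3381$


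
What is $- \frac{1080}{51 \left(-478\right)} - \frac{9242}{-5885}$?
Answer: $\frac{38609546}{23910755} \approx 1.6147$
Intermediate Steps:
$- \frac{1080}{51 \left(-478\right)} - \frac{9242}{-5885} = - \frac{1080}{-24378} - - \frac{9242}{5885} = \left(-1080\right) \left(- \frac{1}{24378}\right) + \frac{9242}{5885} = \frac{180}{4063} + \frac{9242}{5885} = \frac{38609546}{23910755}$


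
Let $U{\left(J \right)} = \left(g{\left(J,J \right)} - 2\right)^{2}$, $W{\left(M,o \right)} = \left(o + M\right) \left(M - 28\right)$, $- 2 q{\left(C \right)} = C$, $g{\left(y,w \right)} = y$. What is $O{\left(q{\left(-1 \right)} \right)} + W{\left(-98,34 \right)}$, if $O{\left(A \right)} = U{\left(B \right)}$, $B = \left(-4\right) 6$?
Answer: $8740$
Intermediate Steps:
$q{\left(C \right)} = - \frac{C}{2}$
$W{\left(M,o \right)} = \left(-28 + M\right) \left(M + o\right)$ ($W{\left(M,o \right)} = \left(M + o\right) \left(-28 + M\right) = \left(-28 + M\right) \left(M + o\right)$)
$B = -24$
$U{\left(J \right)} = \left(-2 + J\right)^{2}$ ($U{\left(J \right)} = \left(J - 2\right)^{2} = \left(-2 + J\right)^{2}$)
$O{\left(A \right)} = 676$ ($O{\left(A \right)} = \left(-2 - 24\right)^{2} = \left(-26\right)^{2} = 676$)
$O{\left(q{\left(-1 \right)} \right)} + W{\left(-98,34 \right)} = 676 - \left(1540 - 9604\right) = 676 + \left(9604 + 2744 - 952 - 3332\right) = 676 + 8064 = 8740$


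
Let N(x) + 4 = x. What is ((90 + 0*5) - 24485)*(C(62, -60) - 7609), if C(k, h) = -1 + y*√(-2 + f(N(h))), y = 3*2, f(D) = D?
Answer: 185645950 - 146370*I*√66 ≈ 1.8565e+8 - 1.1891e+6*I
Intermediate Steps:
N(x) = -4 + x
y = 6
C(k, h) = -1 + 6*√(-6 + h) (C(k, h) = -1 + 6*√(-2 + (-4 + h)) = -1 + 6*√(-6 + h))
((90 + 0*5) - 24485)*(C(62, -60) - 7609) = ((90 + 0*5) - 24485)*((-1 + 6*√(-6 - 60)) - 7609) = ((90 + 0) - 24485)*((-1 + 6*√(-66)) - 7609) = (90 - 24485)*((-1 + 6*(I*√66)) - 7609) = -24395*((-1 + 6*I*√66) - 7609) = -24395*(-7610 + 6*I*√66) = 185645950 - 146370*I*√66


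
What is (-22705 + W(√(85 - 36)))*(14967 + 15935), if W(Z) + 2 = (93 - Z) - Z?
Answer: -699250456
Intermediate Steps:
W(Z) = 91 - 2*Z (W(Z) = -2 + ((93 - Z) - Z) = -2 + (93 - 2*Z) = 91 - 2*Z)
(-22705 + W(√(85 - 36)))*(14967 + 15935) = (-22705 + (91 - 2*√(85 - 36)))*(14967 + 15935) = (-22705 + (91 - 2*√49))*30902 = (-22705 + (91 - 2*7))*30902 = (-22705 + (91 - 14))*30902 = (-22705 + 77)*30902 = -22628*30902 = -699250456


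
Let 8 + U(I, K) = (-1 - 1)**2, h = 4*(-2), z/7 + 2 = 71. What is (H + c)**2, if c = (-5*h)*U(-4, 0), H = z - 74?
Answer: 62001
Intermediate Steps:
z = 483 (z = -14 + 7*71 = -14 + 497 = 483)
h = -8
H = 409 (H = 483 - 74 = 409)
U(I, K) = -4 (U(I, K) = -8 + (-1 - 1)**2 = -8 + (-2)**2 = -8 + 4 = -4)
c = -160 (c = -5*(-8)*(-4) = 40*(-4) = -160)
(H + c)**2 = (409 - 160)**2 = 249**2 = 62001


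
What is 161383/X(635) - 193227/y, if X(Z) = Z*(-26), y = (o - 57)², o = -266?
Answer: -20027104777/1722471790 ≈ -11.627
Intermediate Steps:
y = 104329 (y = (-266 - 57)² = (-323)² = 104329)
X(Z) = -26*Z
161383/X(635) - 193227/y = 161383/((-26*635)) - 193227/104329 = 161383/(-16510) - 193227*1/104329 = 161383*(-1/16510) - 193227/104329 = -161383/16510 - 193227/104329 = -20027104777/1722471790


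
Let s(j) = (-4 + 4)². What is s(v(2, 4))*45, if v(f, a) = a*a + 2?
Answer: 0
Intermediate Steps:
v(f, a) = 2 + a² (v(f, a) = a² + 2 = 2 + a²)
s(j) = 0 (s(j) = 0² = 0)
s(v(2, 4))*45 = 0*45 = 0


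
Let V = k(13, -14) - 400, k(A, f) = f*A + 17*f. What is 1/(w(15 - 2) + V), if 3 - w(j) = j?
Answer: -1/830 ≈ -0.0012048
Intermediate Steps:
k(A, f) = 17*f + A*f (k(A, f) = A*f + 17*f = 17*f + A*f)
w(j) = 3 - j
V = -820 (V = -14*(17 + 13) - 400 = -14*30 - 400 = -420 - 400 = -820)
1/(w(15 - 2) + V) = 1/((3 - (15 - 2)) - 820) = 1/((3 - 1*13) - 820) = 1/((3 - 13) - 820) = 1/(-10 - 820) = 1/(-830) = -1/830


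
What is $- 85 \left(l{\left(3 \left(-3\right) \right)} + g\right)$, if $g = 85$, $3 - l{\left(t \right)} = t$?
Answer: $-8245$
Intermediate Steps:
$l{\left(t \right)} = 3 - t$
$- 85 \left(l{\left(3 \left(-3\right) \right)} + g\right) = - 85 \left(\left(3 - 3 \left(-3\right)\right) + 85\right) = - 85 \left(\left(3 - -9\right) + 85\right) = - 85 \left(\left(3 + 9\right) + 85\right) = - 85 \left(12 + 85\right) = \left(-85\right) 97 = -8245$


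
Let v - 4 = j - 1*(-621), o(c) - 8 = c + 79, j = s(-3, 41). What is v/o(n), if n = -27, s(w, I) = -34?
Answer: 197/20 ≈ 9.8500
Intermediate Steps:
j = -34
o(c) = 87 + c (o(c) = 8 + (c + 79) = 8 + (79 + c) = 87 + c)
v = 591 (v = 4 + (-34 - 1*(-621)) = 4 + (-34 + 621) = 4 + 587 = 591)
v/o(n) = 591/(87 - 27) = 591/60 = 591*(1/60) = 197/20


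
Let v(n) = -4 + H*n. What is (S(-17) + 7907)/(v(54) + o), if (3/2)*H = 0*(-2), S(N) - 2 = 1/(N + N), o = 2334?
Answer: 53781/15844 ≈ 3.3944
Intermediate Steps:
S(N) = 2 + 1/(2*N) (S(N) = 2 + 1/(N + N) = 2 + 1/(2*N))
H = 0 (H = 2*(0*(-2))/3 = (2/3)*0 = 0)
v(n) = -4 (v(n) = -4 + 0*n = -4 + 0 = -4)
(S(-17) + 7907)/(v(54) + o) = ((2 + (1/2)/(-17)) + 7907)/(-4 + 2334) = ((2 + (1/2)*(-1/17)) + 7907)/2330 = ((2 - 1/34) + 7907)*(1/2330) = (67/34 + 7907)*(1/2330) = (268905/34)*(1/2330) = 53781/15844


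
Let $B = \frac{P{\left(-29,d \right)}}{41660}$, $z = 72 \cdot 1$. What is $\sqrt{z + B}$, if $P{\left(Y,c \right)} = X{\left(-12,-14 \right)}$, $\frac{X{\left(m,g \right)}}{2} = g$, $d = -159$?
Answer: $\frac{\sqrt{7809927295}}{10415} \approx 8.4852$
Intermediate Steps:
$X{\left(m,g \right)} = 2 g$
$P{\left(Y,c \right)} = -28$ ($P{\left(Y,c \right)} = 2 \left(-14\right) = -28$)
$z = 72$
$B = - \frac{7}{10415}$ ($B = - \frac{28}{41660} = \left(-28\right) \frac{1}{41660} = - \frac{7}{10415} \approx -0.00067211$)
$\sqrt{z + B} = \sqrt{72 - \frac{7}{10415}} = \sqrt{\frac{749873}{10415}} = \frac{\sqrt{7809927295}}{10415}$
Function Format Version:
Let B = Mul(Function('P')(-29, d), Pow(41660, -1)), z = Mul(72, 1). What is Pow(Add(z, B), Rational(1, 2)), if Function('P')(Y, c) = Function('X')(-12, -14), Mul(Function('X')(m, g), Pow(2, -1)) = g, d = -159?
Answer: Mul(Rational(1, 10415), Pow(7809927295, Rational(1, 2))) ≈ 8.4852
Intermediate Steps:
Function('X')(m, g) = Mul(2, g)
Function('P')(Y, c) = -28 (Function('P')(Y, c) = Mul(2, -14) = -28)
z = 72
B = Rational(-7, 10415) (B = Mul(-28, Pow(41660, -1)) = Mul(-28, Rational(1, 41660)) = Rational(-7, 10415) ≈ -0.00067211)
Pow(Add(z, B), Rational(1, 2)) = Pow(Add(72, Rational(-7, 10415)), Rational(1, 2)) = Pow(Rational(749873, 10415), Rational(1, 2)) = Mul(Rational(1, 10415), Pow(7809927295, Rational(1, 2)))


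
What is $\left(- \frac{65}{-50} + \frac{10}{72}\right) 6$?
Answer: $\frac{259}{30} \approx 8.6333$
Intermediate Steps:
$\left(- \frac{65}{-50} + \frac{10}{72}\right) 6 = \left(\left(-65\right) \left(- \frac{1}{50}\right) + 10 \cdot \frac{1}{72}\right) 6 = \left(\frac{13}{10} + \frac{5}{36}\right) 6 = \frac{259}{180} \cdot 6 = \frac{259}{30}$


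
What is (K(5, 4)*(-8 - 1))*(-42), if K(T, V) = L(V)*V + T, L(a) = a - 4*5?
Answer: -22302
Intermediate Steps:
L(a) = -20 + a (L(a) = a - 20 = -20 + a)
K(T, V) = T + V*(-20 + V) (K(T, V) = (-20 + V)*V + T = V*(-20 + V) + T = T + V*(-20 + V))
(K(5, 4)*(-8 - 1))*(-42) = ((5 + 4*(-20 + 4))*(-8 - 1))*(-42) = ((5 + 4*(-16))*(-9))*(-42) = ((5 - 64)*(-9))*(-42) = -59*(-9)*(-42) = 531*(-42) = -22302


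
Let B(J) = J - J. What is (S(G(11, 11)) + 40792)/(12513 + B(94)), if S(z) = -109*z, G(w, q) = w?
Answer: 39593/12513 ≈ 3.1642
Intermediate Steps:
B(J) = 0
(S(G(11, 11)) + 40792)/(12513 + B(94)) = (-109*11 + 40792)/(12513 + 0) = (-1199 + 40792)/12513 = 39593*(1/12513) = 39593/12513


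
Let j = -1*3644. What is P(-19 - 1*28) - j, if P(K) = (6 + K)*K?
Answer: 5571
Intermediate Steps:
j = -3644
P(K) = K*(6 + K)
P(-19 - 1*28) - j = (-19 - 1*28)*(6 + (-19 - 1*28)) - 1*(-3644) = (-19 - 28)*(6 + (-19 - 28)) + 3644 = -47*(6 - 47) + 3644 = -47*(-41) + 3644 = 1927 + 3644 = 5571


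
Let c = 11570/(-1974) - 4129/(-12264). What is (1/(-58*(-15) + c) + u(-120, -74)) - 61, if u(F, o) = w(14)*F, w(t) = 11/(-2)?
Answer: 14213173125/23728123 ≈ 599.00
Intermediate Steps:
w(t) = -11/2 (w(t) = 11*(-½) = -11/2)
c = -151637/27448 (c = 11570*(-1/1974) - 4129*(-1/12264) = -5785/987 + 4129/12264 = -151637/27448 ≈ -5.5245)
u(F, o) = -11*F/2
(1/(-58*(-15) + c) + u(-120, -74)) - 61 = (1/(-58*(-15) - 151637/27448) - 11/2*(-120)) - 61 = (1/(870 - 151637/27448) + 660) - 61 = (1/(23728123/27448) + 660) - 61 = (27448/23728123 + 660) - 61 = 15660588628/23728123 - 61 = 14213173125/23728123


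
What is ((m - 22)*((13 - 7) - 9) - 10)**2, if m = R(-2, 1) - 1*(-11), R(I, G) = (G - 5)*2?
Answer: 2209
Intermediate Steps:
R(I, G) = -10 + 2*G (R(I, G) = (-5 + G)*2 = -10 + 2*G)
m = 3 (m = (-10 + 2*1) - 1*(-11) = (-10 + 2) + 11 = -8 + 11 = 3)
((m - 22)*((13 - 7) - 9) - 10)**2 = ((3 - 22)*((13 - 7) - 9) - 10)**2 = (-19*(6 - 9) - 10)**2 = (-19*(-3) - 10)**2 = (57 - 10)**2 = 47**2 = 2209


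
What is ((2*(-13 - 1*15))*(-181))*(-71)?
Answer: -719656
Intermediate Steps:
((2*(-13 - 1*15))*(-181))*(-71) = ((2*(-13 - 15))*(-181))*(-71) = ((2*(-28))*(-181))*(-71) = -56*(-181)*(-71) = 10136*(-71) = -719656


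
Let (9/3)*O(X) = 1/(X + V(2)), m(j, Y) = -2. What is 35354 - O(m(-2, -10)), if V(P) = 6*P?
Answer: 1060619/30 ≈ 35354.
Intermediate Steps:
O(X) = 1/(3*(12 + X)) (O(X) = 1/(3*(X + 6*2)) = 1/(3*(X + 12)) = 1/(3*(12 + X)))
35354 - O(m(-2, -10)) = 35354 - 1/(3*(12 - 2)) = 35354 - 1/(3*10) = 35354 - 1*1/30 = 35354 - 1/30 = 1060619/30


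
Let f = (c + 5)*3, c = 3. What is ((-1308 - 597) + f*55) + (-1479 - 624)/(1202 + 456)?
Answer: -972033/1658 ≈ -586.27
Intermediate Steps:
f = 24 (f = (3 + 5)*3 = 8*3 = 24)
((-1308 - 597) + f*55) + (-1479 - 624)/(1202 + 456) = ((-1308 - 597) + 24*55) + (-1479 - 624)/(1202 + 456) = (-1905 + 1320) - 2103/1658 = -585 - 2103*1/1658 = -585 - 2103/1658 = -972033/1658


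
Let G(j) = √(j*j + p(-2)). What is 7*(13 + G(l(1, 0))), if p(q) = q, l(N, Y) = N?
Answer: 91 + 7*I ≈ 91.0 + 7.0*I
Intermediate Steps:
G(j) = √(-2 + j²) (G(j) = √(j*j - 2) = √(j² - 2) = √(-2 + j²))
7*(13 + G(l(1, 0))) = 7*(13 + √(-2 + 1²)) = 7*(13 + √(-2 + 1)) = 7*(13 + √(-1)) = 7*(13 + I) = 91 + 7*I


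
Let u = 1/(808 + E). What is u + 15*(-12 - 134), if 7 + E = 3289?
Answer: -8957099/4090 ≈ -2190.0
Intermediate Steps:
E = 3282 (E = -7 + 3289 = 3282)
u = 1/4090 (u = 1/(808 + 3282) = 1/4090 ≈ 0.00024450)
u + 15*(-12 - 134) = 1/4090 + 15*(-12 - 134) = 1/4090 + 15*(-146) = 1/4090 - 2190 = -8957099/4090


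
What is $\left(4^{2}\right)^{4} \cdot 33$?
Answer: $2162688$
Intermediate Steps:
$\left(4^{2}\right)^{4} \cdot 33 = 16^{4} \cdot 33 = 65536 \cdot 33 = 2162688$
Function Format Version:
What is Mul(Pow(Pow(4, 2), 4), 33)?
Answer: 2162688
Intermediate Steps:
Mul(Pow(Pow(4, 2), 4), 33) = Mul(Pow(16, 4), 33) = Mul(65536, 33) = 2162688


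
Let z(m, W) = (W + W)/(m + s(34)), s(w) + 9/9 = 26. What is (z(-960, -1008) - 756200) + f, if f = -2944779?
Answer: -3460413349/935 ≈ -3.7010e+6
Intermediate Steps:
s(w) = 25 (s(w) = -1 + 26 = 25)
z(m, W) = 2*W/(25 + m) (z(m, W) = (W + W)/(m + 25) = (2*W)/(25 + m) = 2*W/(25 + m))
(z(-960, -1008) - 756200) + f = (2*(-1008)/(25 - 960) - 756200) - 2944779 = (2*(-1008)/(-935) - 756200) - 2944779 = (2*(-1008)*(-1/935) - 756200) - 2944779 = (2016/935 - 756200) - 2944779 = -707044984/935 - 2944779 = -3460413349/935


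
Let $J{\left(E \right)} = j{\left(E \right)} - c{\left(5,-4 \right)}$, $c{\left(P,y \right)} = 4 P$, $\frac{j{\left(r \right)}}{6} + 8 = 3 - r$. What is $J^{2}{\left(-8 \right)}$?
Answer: $4$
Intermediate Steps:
$j{\left(r \right)} = -30 - 6 r$ ($j{\left(r \right)} = -48 + 6 \left(3 - r\right) = -48 - \left(-18 + 6 r\right) = -30 - 6 r$)
$J{\left(E \right)} = -50 - 6 E$ ($J{\left(E \right)} = \left(-30 - 6 E\right) - 4 \cdot 5 = \left(-30 - 6 E\right) - 20 = -50 - 6 E$)
$J^{2}{\left(-8 \right)} = \left(-50 - -48\right)^{2} = \left(-50 + 48\right)^{2} = \left(-2\right)^{2} = 4$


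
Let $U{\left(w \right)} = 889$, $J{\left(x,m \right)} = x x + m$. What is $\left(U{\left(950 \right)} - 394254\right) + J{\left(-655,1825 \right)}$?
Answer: $37485$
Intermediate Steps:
$J{\left(x,m \right)} = m + x^{2}$ ($J{\left(x,m \right)} = x^{2} + m = m + x^{2}$)
$\left(U{\left(950 \right)} - 394254\right) + J{\left(-655,1825 \right)} = \left(889 - 394254\right) + \left(1825 + \left(-655\right)^{2}\right) = -393365 + \left(1825 + 429025\right) = -393365 + 430850 = 37485$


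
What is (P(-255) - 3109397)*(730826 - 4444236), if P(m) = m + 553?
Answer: 11545359317590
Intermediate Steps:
P(m) = 553 + m
(P(-255) - 3109397)*(730826 - 4444236) = ((553 - 255) - 3109397)*(730826 - 4444236) = (298 - 3109397)*(-3713410) = -3109099*(-3713410) = 11545359317590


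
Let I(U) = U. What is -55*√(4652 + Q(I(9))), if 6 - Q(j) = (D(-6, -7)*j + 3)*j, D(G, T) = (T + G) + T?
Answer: -55*√6251 ≈ -4348.5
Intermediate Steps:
D(G, T) = G + 2*T (D(G, T) = (G + T) + T = G + 2*T)
Q(j) = 6 - j*(3 - 20*j) (Q(j) = 6 - ((-6 + 2*(-7))*j + 3)*j = 6 - ((-6 - 14)*j + 3)*j = 6 - (-20*j + 3)*j = 6 - (3 - 20*j)*j = 6 - j*(3 - 20*j))
-55*√(4652 + Q(I(9))) = -55*√(4652 + (6 - 3*9 + 20*9²)) = -55*√(4652 + (6 - 27 + 20*81)) = -55*√(4652 + (6 - 27 + 1620)) = -55*√(4652 + 1599) = -55*√6251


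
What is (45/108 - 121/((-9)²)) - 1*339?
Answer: -110185/324 ≈ -340.08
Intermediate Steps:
(45/108 - 121/((-9)²)) - 1*339 = (45*(1/108) - 121/81) - 339 = (5/12 - 121*1/81) - 339 = (5/12 - 121/81) - 339 = -349/324 - 339 = -110185/324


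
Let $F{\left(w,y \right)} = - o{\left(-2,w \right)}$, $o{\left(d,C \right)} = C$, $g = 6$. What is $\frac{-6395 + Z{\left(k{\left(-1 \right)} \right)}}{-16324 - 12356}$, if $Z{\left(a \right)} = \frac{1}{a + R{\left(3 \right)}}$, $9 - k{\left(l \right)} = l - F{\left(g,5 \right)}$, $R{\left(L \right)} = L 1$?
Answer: $\frac{11191}{50190} \approx 0.22297$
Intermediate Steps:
$R{\left(L \right)} = L$
$F{\left(w,y \right)} = - w$
$k{\left(l \right)} = 3 - l$ ($k{\left(l \right)} = 9 - \left(l - \left(-1\right) 6\right) = 9 - \left(l - -6\right) = 9 - \left(l + 6\right) = 9 - \left(6 + l\right) = 3 - l$)
$Z{\left(a \right)} = \frac{1}{3 + a}$ ($Z{\left(a \right)} = \frac{1}{a + 3} = \frac{1}{3 + a}$)
$\frac{-6395 + Z{\left(k{\left(-1 \right)} \right)}}{-16324 - 12356} = \frac{-6395 + \frac{1}{3 + \left(3 - -1\right)}}{-16324 - 12356} = \frac{-6395 + \frac{1}{3 + \left(3 + 1\right)}}{-28680} = \left(-6395 + \frac{1}{3 + 4}\right) \left(- \frac{1}{28680}\right) = \left(-6395 + \frac{1}{7}\right) \left(- \frac{1}{28680}\right) = \left(- \frac{44764}{7}\right) \left(- \frac{1}{28680}\right) = \frac{11191}{50190}$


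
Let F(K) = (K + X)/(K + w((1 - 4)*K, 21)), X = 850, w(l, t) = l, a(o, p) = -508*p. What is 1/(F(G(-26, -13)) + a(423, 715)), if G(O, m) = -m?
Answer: -26/9444583 ≈ -2.7529e-6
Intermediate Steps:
F(K) = -(850 + K)/(2*K) (F(K) = (K + 850)/(K + (1 - 4)*K) = (850 + K)/(K - 3*K) = (850 + K)/((-2*K)) = (850 + K)*(-1/(2*K)) = -(850 + K)/(2*K))
1/(F(G(-26, -13)) + a(423, 715)) = 1/((-850 - (-1)*(-13))/(2*((-1*(-13)))) - 508*715) = 1/((½)*(-850 - 1*13)/13 - 363220) = 1/((½)*(1/13)*(-850 - 13) - 363220) = 1/((½)*(1/13)*(-863) - 363220) = 1/(-863/26 - 363220) = 1/(-9444583/26) = -26/9444583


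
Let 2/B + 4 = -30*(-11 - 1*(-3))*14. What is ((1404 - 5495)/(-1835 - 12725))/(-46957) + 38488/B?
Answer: 44154911452982789/683693920 ≈ 6.4583e+7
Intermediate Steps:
B = 1/1678 (B = 2/(-4 - 30*(-11 - 1*(-3))*14) = 2/(-4 - 30*(-11 + 3)*14) = 2/(-4 - 30*(-8)*14) = 2/(-4 + 240*14) = 2/(-4 + 3360) = 2/3356 = 2*(1/3356) = 1/1678 ≈ 0.00059595)
((1404 - 5495)/(-1835 - 12725))/(-46957) + 38488/B = ((1404 - 5495)/(-1835 - 12725))/(-46957) + 38488/(1/1678) = -4091/(-14560)*(-1/46957) + 38488*1678 = -4091*(-1/14560)*(-1/46957) + 64582864 = (4091/14560)*(-1/46957) + 64582864 = -4091/683693920 + 64582864 = 44154911452982789/683693920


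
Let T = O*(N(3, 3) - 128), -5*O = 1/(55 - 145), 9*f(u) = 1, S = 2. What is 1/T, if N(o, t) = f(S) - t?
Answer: -2025/589 ≈ -3.4380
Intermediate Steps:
f(u) = ⅑ (f(u) = (⅑)*1 = ⅑)
O = 1/450 (O = -1/(5*(55 - 145)) = -⅕/(-90) = -⅕*(-1/90) = 1/450 ≈ 0.0022222)
N(o, t) = ⅑ - t
T = -589/2025 (T = ((⅑ - 1*3) - 128)/450 = ((⅑ - 3) - 128)/450 = (-26/9 - 128)/450 = (1/450)*(-1178/9) = -589/2025 ≈ -0.29086)
1/T = 1/(-589/2025) = -2025/589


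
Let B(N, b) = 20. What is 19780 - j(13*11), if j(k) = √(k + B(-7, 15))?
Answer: 19780 - √163 ≈ 19767.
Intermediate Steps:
j(k) = √(20 + k) (j(k) = √(k + 20) = √(20 + k))
19780 - j(13*11) = 19780 - √(20 + 13*11) = 19780 - √(20 + 143) = 19780 - √163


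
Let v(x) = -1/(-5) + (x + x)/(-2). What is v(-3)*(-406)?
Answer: -6496/5 ≈ -1299.2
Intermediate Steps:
v(x) = ⅕ - x (v(x) = -1*(-⅕) + (2*x)*(-½) = ⅕ - x)
v(-3)*(-406) = (⅕ - 1*(-3))*(-406) = (⅕ + 3)*(-406) = (16/5)*(-406) = -6496/5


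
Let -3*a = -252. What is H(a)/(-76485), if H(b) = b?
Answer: -28/25495 ≈ -0.0010983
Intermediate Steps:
a = 84 (a = -1/3*(-252) = 84)
H(a)/(-76485) = 84/(-76485) = 84*(-1/76485) = -28/25495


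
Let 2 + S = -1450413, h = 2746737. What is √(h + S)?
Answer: √1296322 ≈ 1138.6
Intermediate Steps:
S = -1450415 (S = -2 - 1450413 = -1450415)
√(h + S) = √(2746737 - 1450415) = √1296322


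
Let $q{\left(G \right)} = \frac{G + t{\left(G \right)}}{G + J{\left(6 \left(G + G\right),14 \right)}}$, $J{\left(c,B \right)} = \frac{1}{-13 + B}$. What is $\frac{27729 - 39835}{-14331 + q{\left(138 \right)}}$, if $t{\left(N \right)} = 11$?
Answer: $\frac{841367}{995930} \approx 0.84481$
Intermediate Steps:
$q{\left(G \right)} = \frac{11 + G}{1 + G}$ ($q{\left(G \right)} = \frac{G + 11}{G + \frac{1}{-13 + 14}} = \frac{11 + G}{G + 1^{-1}} = \frac{11 + G}{G + 1} = \frac{11 + G}{1 + G}$)
$\frac{27729 - 39835}{-14331 + q{\left(138 \right)}} = \frac{27729 - 39835}{-14331 + \frac{11 + 138}{1 + 138}} = - \frac{12106}{-14331 + \frac{1}{139} \cdot 149} = - \frac{12106}{-14331 + \frac{149}{139}} = - \frac{12106}{- \frac{1991860}{139}} = \left(-12106\right) \left(- \frac{139}{1991860}\right) = \frac{841367}{995930}$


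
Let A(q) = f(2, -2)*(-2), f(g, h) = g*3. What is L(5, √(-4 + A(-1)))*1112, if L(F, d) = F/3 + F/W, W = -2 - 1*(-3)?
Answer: 22240/3 ≈ 7413.3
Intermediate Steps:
f(g, h) = 3*g
A(q) = -12 (A(q) = (3*2)*(-2) = 6*(-2) = -12)
W = 1 (W = -2 + 3 = 1)
L(F, d) = 4*F/3 (L(F, d) = F/3 + F/1 = F*(⅓) + F*1 = F/3 + F = 4*F/3)
L(5, √(-4 + A(-1)))*1112 = ((4/3)*5)*1112 = (20/3)*1112 = 22240/3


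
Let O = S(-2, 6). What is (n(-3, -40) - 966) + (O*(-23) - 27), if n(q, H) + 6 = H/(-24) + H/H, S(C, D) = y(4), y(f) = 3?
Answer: -3196/3 ≈ -1065.3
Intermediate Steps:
S(C, D) = 3
O = 3
n(q, H) = -5 - H/24 (n(q, H) = -6 + (H/(-24) + H/H) = -6 + (H*(-1/24) + 1) = -6 + (-H/24 + 1) = -6 + (1 - H/24) = -5 - H/24)
(n(-3, -40) - 966) + (O*(-23) - 27) = ((-5 - 1/24*(-40)) - 966) + (3*(-23) - 27) = ((-5 + 5/3) - 966) + (-69 - 27) = (-10/3 - 966) - 96 = -2908/3 - 96 = -3196/3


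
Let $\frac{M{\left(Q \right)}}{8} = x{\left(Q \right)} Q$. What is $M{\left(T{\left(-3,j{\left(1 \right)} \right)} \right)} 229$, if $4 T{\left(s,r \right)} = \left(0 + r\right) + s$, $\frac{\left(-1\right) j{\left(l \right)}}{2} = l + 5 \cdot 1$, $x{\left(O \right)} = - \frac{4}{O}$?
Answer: $-7328$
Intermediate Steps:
$j{\left(l \right)} = -10 - 2 l$ ($j{\left(l \right)} = - 2 \left(l + 5 \cdot 1\right) = - 2 \left(l + 5\right) = - 2 \left(5 + l\right) = -10 - 2 l$)
$T{\left(s,r \right)} = \frac{r}{4} + \frac{s}{4}$ ($T{\left(s,r \right)} = \frac{\left(0 + r\right) + s}{4} = \frac{r + s}{4} = \frac{r}{4} + \frac{s}{4}$)
$M{\left(Q \right)} = -32$ ($M{\left(Q \right)} = 8 - \frac{4}{Q} Q = 8 \left(-4\right) = -32$)
$M{\left(T{\left(-3,j{\left(1 \right)} \right)} \right)} 229 = \left(-32\right) 229 = -7328$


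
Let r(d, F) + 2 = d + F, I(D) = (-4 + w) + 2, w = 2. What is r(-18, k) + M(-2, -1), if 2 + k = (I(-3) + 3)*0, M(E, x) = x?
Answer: -23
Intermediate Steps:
I(D) = 0 (I(D) = (-4 + 2) + 2 = -2 + 2 = 0)
k = -2 (k = -2 + (0 + 3)*0 = -2 + 3*0 = -2 + 0 = -2)
r(d, F) = -2 + F + d (r(d, F) = -2 + (d + F) = -2 + (F + d) = -2 + F + d)
r(-18, k) + M(-2, -1) = (-2 - 2 - 18) - 1 = -22 - 1 = -23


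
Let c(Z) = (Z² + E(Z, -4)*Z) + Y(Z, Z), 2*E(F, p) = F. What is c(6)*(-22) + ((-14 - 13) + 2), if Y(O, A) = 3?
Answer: -1279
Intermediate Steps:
E(F, p) = F/2
c(Z) = 3 + 3*Z²/2 (c(Z) = (Z² + (Z/2)*Z) + 3 = (Z² + Z²/2) + 3 = 3*Z²/2 + 3 = 3 + 3*Z²/2)
c(6)*(-22) + ((-14 - 13) + 2) = (3 + (3/2)*6²)*(-22) + ((-14 - 13) + 2) = (3 + (3/2)*36)*(-22) + (-27 + 2) = (3 + 54)*(-22) - 25 = 57*(-22) - 25 = -1254 - 25 = -1279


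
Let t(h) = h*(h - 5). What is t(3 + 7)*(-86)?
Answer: -4300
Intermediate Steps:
t(h) = h*(-5 + h)
t(3 + 7)*(-86) = ((3 + 7)*(-5 + (3 + 7)))*(-86) = (10*(-5 + 10))*(-86) = (10*5)*(-86) = 50*(-86) = -4300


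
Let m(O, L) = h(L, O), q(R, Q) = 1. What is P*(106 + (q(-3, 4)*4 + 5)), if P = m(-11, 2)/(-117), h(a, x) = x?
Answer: 1265/117 ≈ 10.812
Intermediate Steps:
m(O, L) = O
P = 11/117 (P = -11/(-117) = -11*(-1/117) = 11/117 ≈ 0.094017)
P*(106 + (q(-3, 4)*4 + 5)) = 11*(106 + (1*4 + 5))/117 = 11*(106 + (4 + 5))/117 = 11*(106 + 9)/117 = (11/117)*115 = 1265/117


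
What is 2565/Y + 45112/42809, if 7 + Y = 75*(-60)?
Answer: 93514699/192940163 ≈ 0.48468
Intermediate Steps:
Y = -4507 (Y = -7 + 75*(-60) = -7 - 4500 = -4507)
2565/Y + 45112/42809 = 2565/(-4507) + 45112/42809 = 2565*(-1/4507) + 45112*(1/42809) = -2565/4507 + 45112/42809 = 93514699/192940163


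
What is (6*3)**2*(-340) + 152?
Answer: -110008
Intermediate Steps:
(6*3)**2*(-340) + 152 = 18**2*(-340) + 152 = 324*(-340) + 152 = -110160 + 152 = -110008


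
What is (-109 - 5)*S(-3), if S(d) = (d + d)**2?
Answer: -4104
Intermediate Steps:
S(d) = 4*d**2 (S(d) = (2*d)**2 = 4*d**2)
(-109 - 5)*S(-3) = (-109 - 5)*(4*(-3)**2) = -456*9 = -114*36 = -4104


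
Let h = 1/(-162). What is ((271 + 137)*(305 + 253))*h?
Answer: -4216/3 ≈ -1405.3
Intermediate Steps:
h = -1/162 ≈ -0.0061728
((271 + 137)*(305 + 253))*h = ((271 + 137)*(305 + 253))*(-1/162) = (408*558)*(-1/162) = 227664*(-1/162) = -4216/3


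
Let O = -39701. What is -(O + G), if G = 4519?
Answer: 35182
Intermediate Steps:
-(O + G) = -(-39701 + 4519) = -1*(-35182) = 35182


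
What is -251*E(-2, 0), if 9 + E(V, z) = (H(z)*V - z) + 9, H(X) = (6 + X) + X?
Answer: 3012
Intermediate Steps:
H(X) = 6 + 2*X
E(V, z) = -z + V*(6 + 2*z) (E(V, z) = -9 + (((6 + 2*z)*V - z) + 9) = -9 + ((V*(6 + 2*z) - z) + 9) = -9 + ((-z + V*(6 + 2*z)) + 9) = -9 + (9 - z + V*(6 + 2*z)) = -z + V*(6 + 2*z))
-251*E(-2, 0) = -251*(-1*0 + 2*(-2)*(3 + 0)) = -251*(0 + 2*(-2)*3) = -251*(0 - 12) = -251*(-12) = 3012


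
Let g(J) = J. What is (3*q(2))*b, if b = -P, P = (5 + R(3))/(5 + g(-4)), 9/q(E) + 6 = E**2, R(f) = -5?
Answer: 0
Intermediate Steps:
q(E) = 9/(-6 + E**2)
P = 0 (P = (5 - 5)/(5 - 4) = 0/1 = 0*1 = 0)
b = 0 (b = -1*0 = 0)
(3*q(2))*b = (3*(9/(-6 + 2**2)))*0 = (3*(9/(-6 + 4)))*0 = (3*(9/(-2)))*0 = (3*(9*(-1/2)))*0 = (3*(-9/2))*0 = -27/2*0 = 0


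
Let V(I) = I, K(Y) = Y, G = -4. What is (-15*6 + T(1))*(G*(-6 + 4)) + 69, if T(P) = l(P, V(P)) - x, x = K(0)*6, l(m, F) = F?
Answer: -643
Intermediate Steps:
x = 0 (x = 0*6 = 0)
T(P) = P (T(P) = P - 1*0 = P + 0 = P)
(-15*6 + T(1))*(G*(-6 + 4)) + 69 = (-15*6 + 1)*(-4*(-6 + 4)) + 69 = (-90 + 1)*(-4*(-2)) + 69 = -89*8 + 69 = -712 + 69 = -643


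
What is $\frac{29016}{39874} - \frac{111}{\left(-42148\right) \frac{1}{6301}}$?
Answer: $\frac{14555640291}{840304676} \approx 17.322$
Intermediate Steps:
$\frac{29016}{39874} - \frac{111}{\left(-42148\right) \frac{1}{6301}} = 29016 \cdot \frac{1}{39874} - \frac{111}{\left(-42148\right) \frac{1}{6301}} = \frac{14508}{19937} - \frac{111}{- \frac{42148}{6301}} = \frac{14508}{19937} - - \frac{699411}{42148} = \frac{14508}{19937} + \frac{699411}{42148} = \frac{14555640291}{840304676}$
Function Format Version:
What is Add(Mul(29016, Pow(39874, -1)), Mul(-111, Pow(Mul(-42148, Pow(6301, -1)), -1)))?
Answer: Rational(14555640291, 840304676) ≈ 17.322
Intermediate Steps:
Add(Mul(29016, Pow(39874, -1)), Mul(-111, Pow(Mul(-42148, Pow(6301, -1)), -1))) = Add(Mul(29016, Rational(1, 39874)), Mul(-111, Pow(Mul(-42148, Rational(1, 6301)), -1))) = Add(Rational(14508, 19937), Mul(-111, Pow(Rational(-42148, 6301), -1))) = Add(Rational(14508, 19937), Mul(-111, Rational(-6301, 42148))) = Add(Rational(14508, 19937), Rational(699411, 42148)) = Rational(14555640291, 840304676)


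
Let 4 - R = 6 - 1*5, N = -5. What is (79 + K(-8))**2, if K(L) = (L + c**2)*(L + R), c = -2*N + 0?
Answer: 145161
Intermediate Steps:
R = 3 (R = 4 - (6 - 1*5) = 4 - (6 - 5) = 4 - 1*1 = 4 - 1 = 3)
c = 10 (c = -2*(-5) + 0 = 10 + 0 = 10)
K(L) = (3 + L)*(100 + L) (K(L) = (L + 10**2)*(L + 3) = (L + 100)*(3 + L) = (100 + L)*(3 + L) = (3 + L)*(100 + L))
(79 + K(-8))**2 = (79 + (300 + (-8)**2 + 103*(-8)))**2 = (79 + (300 + 64 - 824))**2 = (79 - 460)**2 = (-381)**2 = 145161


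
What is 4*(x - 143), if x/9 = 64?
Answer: 1732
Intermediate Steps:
x = 576 (x = 9*64 = 576)
4*(x - 143) = 4*(576 - 143) = 4*433 = 1732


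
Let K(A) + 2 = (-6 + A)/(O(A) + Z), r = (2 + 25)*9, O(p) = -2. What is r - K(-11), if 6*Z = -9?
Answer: 1681/7 ≈ 240.14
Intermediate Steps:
Z = -3/2 (Z = (1/6)*(-9) = -3/2 ≈ -1.5000)
r = 243 (r = 27*9 = 243)
K(A) = -2/7 - 2*A/7 (K(A) = -2 + (-6 + A)/(-2 - 3/2) = -2 + (-6 + A)/(-7/2) = -2 + (-6 + A)*(-2/7) = -2 + (12/7 - 2*A/7) = -2/7 - 2*A/7)
r - K(-11) = 243 - (-2/7 - 2/7*(-11)) = 243 - (-2/7 + 22/7) = 243 - 1*20/7 = 243 - 20/7 = 1681/7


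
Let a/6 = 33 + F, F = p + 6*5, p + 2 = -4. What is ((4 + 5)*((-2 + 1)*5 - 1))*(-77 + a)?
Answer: -14310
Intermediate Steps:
p = -6 (p = -2 - 4 = -6)
F = 24 (F = -6 + 6*5 = -6 + 30 = 24)
a = 342 (a = 6*(33 + 24) = 6*57 = 342)
((4 + 5)*((-2 + 1)*5 - 1))*(-77 + a) = ((4 + 5)*((-2 + 1)*5 - 1))*(-77 + 342) = (9*(-1*5 - 1))*265 = (9*(-5 - 1))*265 = (9*(-6))*265 = -54*265 = -14310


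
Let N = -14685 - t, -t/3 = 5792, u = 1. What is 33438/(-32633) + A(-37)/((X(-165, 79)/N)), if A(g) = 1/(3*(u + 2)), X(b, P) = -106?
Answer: -13301695/3459098 ≈ -3.8454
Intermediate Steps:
t = -17376 (t = -3*5792 = -17376)
A(g) = ⅑ (A(g) = 1/(3*(1 + 2)) = 1/(3*3) = 1/9 = ⅑)
N = 2691 (N = -14685 - 1*(-17376) = -14685 + 17376 = 2691)
33438/(-32633) + A(-37)/((X(-165, 79)/N)) = 33438/(-32633) + 1/(9*((-106/2691))) = 33438*(-1/32633) + 1/(9*((-106*1/2691))) = -33438/32633 + 1/(9*(-106/2691)) = -33438/32633 + (⅑)*(-2691/106) = -33438/32633 - 299/106 = -13301695/3459098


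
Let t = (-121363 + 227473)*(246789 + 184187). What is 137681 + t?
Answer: 45731001041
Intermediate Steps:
t = 45730863360 (t = 106110*430976 = 45730863360)
137681 + t = 137681 + 45730863360 = 45731001041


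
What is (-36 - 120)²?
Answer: 24336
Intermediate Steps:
(-36 - 120)² = (-156)² = 24336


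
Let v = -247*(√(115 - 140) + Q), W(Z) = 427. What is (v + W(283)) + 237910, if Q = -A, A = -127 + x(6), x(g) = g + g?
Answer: 209932 - 1235*I ≈ 2.0993e+5 - 1235.0*I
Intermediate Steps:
x(g) = 2*g
A = -115 (A = -127 + 2*6 = -127 + 12 = -115)
Q = 115 (Q = -1*(-115) = 115)
v = -28405 - 1235*I (v = -247*(√(115 - 140) + 115) = -247*(√(-25) + 115) = -247*(5*I + 115) = -247*(115 + 5*I) = -28405 - 1235*I ≈ -28405.0 - 1235.0*I)
(v + W(283)) + 237910 = ((-28405 - 1235*I) + 427) + 237910 = (-27978 - 1235*I) + 237910 = 209932 - 1235*I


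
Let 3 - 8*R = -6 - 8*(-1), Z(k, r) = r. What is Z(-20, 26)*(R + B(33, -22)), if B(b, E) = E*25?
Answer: -57187/4 ≈ -14297.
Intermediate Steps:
R = 1/8 (R = 3/8 - (-6 - 8*(-1))/8 = 3/8 - (-6 + 8)/8 = 3/8 - 1/8*2 = 3/8 - 1/4 = 1/8 ≈ 0.12500)
B(b, E) = 25*E
Z(-20, 26)*(R + B(33, -22)) = 26*(1/8 + 25*(-22)) = 26*(1/8 - 550) = 26*(-4399/8) = -57187/4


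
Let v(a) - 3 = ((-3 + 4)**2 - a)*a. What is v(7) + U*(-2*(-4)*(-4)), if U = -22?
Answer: 665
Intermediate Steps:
v(a) = 3 + a*(1 - a) (v(a) = 3 + ((-3 + 4)**2 - a)*a = 3 + (1**2 - a)*a = 3 + (1 - a)*a = 3 + a*(1 - a))
v(7) + U*(-2*(-4)*(-4)) = (3 + 7 - 1*7**2) - 22*(-2*(-4))*(-4) = (3 + 7 - 1*49) - 176*(-4) = (3 + 7 - 49) - 22*(-32) = -39 + 704 = 665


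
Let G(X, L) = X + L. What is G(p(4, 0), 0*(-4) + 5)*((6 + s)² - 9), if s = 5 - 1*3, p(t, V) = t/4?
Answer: 330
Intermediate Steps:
p(t, V) = t/4 (p(t, V) = t*(¼) = t/4)
s = 2 (s = 5 - 3 = 2)
G(X, L) = L + X
G(p(4, 0), 0*(-4) + 5)*((6 + s)² - 9) = ((0*(-4) + 5) + (¼)*4)*((6 + 2)² - 9) = ((0 + 5) + 1)*(8² - 9) = (5 + 1)*(64 - 9) = 6*55 = 330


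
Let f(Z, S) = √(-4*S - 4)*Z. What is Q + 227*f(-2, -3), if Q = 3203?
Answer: 3203 - 908*√2 ≈ 1918.9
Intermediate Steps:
f(Z, S) = Z*√(-4 - 4*S) (f(Z, S) = √(-4 - 4*S)*Z = Z*√(-4 - 4*S))
Q + 227*f(-2, -3) = 3203 + 227*(2*(-2)*√(-1 - 1*(-3))) = 3203 + 227*(2*(-2)*√(-1 + 3)) = 3203 + 227*(2*(-2)*√2) = 3203 + 227*(-4*√2) = 3203 - 908*√2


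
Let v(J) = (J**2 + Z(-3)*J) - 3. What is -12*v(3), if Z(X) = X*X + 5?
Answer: -576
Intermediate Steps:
Z(X) = 5 + X**2 (Z(X) = X**2 + 5 = 5 + X**2)
v(J) = -3 + J**2 + 14*J (v(J) = (J**2 + (5 + (-3)**2)*J) - 3 = (J**2 + (5 + 9)*J) - 3 = (J**2 + 14*J) - 3 = -3 + J**2 + 14*J)
-12*v(3) = -12*(-3 + 3**2 + 14*3) = -12*(-3 + 9 + 42) = -12*48 = -576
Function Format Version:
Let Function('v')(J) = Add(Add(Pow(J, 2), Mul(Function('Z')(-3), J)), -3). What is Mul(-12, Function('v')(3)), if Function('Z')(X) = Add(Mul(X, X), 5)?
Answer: -576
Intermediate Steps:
Function('Z')(X) = Add(5, Pow(X, 2)) (Function('Z')(X) = Add(Pow(X, 2), 5) = Add(5, Pow(X, 2)))
Function('v')(J) = Add(-3, Pow(J, 2), Mul(14, J)) (Function('v')(J) = Add(Add(Pow(J, 2), Mul(Add(5, Pow(-3, 2)), J)), -3) = Add(Add(Pow(J, 2), Mul(Add(5, 9), J)), -3) = Add(Add(Pow(J, 2), Mul(14, J)), -3) = Add(-3, Pow(J, 2), Mul(14, J)))
Mul(-12, Function('v')(3)) = Mul(-12, Add(-3, Pow(3, 2), Mul(14, 3))) = Mul(-12, Add(-3, 9, 42)) = Mul(-12, 48) = -576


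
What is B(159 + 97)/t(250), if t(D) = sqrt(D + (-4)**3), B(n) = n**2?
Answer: 32768*sqrt(186)/93 ≈ 4805.3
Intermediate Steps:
t(D) = sqrt(-64 + D) (t(D) = sqrt(D - 64) = sqrt(-64 + D))
B(159 + 97)/t(250) = (159 + 97)**2/(sqrt(-64 + 250)) = 256**2/(sqrt(186)) = 65536*(sqrt(186)/186) = 32768*sqrt(186)/93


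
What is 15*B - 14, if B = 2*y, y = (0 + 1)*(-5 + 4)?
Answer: -44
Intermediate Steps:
y = -1 (y = 1*(-1) = -1)
B = -2 (B = 2*(-1) = -2)
15*B - 14 = 15*(-2) - 14 = -30 - 14 = -44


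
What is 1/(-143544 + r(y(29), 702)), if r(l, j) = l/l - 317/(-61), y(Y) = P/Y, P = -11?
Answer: -61/8755806 ≈ -6.9668e-6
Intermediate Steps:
y(Y) = -11/Y
r(l, j) = 378/61 (r(l, j) = 1 - 317*(-1/61) = 1 + 317/61 = 378/61)
1/(-143544 + r(y(29), 702)) = 1/(-143544 + 378/61) = 1/(-8755806/61) = -61/8755806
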